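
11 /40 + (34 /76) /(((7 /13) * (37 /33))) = 199991/196840 = 1.02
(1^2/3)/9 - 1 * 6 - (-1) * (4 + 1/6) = -97/54 = -1.80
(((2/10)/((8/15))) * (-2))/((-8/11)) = 33/32 = 1.03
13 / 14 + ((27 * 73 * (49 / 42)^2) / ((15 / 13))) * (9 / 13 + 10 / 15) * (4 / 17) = 2657449/3570 = 744.38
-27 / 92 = -0.29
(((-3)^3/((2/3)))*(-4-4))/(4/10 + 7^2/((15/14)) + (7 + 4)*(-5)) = -4860/133 = -36.54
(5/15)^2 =1/9 = 0.11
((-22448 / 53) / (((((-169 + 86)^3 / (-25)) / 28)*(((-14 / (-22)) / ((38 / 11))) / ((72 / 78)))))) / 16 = -63976800/393961243 = -0.16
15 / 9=5/3 = 1.67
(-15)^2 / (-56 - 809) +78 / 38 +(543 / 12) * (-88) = -13082942/3287 = -3980.21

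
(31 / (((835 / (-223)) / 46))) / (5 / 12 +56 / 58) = -110663304/401635 = -275.53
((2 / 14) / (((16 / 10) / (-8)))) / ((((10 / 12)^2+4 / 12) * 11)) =-180/2849 = -0.06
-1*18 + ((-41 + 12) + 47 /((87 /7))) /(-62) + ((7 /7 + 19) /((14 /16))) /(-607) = -202042321/11459553 = -17.63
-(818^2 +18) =-669142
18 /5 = 3.60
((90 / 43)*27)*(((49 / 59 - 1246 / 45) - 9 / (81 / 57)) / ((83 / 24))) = -114208704/210571 = -542.38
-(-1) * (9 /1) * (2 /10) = 9/5 = 1.80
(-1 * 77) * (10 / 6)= -385/3 = -128.33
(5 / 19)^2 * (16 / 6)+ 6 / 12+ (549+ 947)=3241819/2166 = 1496.68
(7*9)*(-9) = -567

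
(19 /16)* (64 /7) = 76/7 = 10.86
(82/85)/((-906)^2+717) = 82/69832005 = 0.00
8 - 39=-31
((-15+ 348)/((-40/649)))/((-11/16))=39294/5 = 7858.80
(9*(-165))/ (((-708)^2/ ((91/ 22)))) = -1365/111392 = -0.01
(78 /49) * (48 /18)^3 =13312/441 = 30.19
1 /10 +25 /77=0.42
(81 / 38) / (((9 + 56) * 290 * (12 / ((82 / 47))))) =1107/67332200 = 0.00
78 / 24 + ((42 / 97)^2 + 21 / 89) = 12304553/3349604 = 3.67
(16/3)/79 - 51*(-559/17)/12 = 132547/948 = 139.82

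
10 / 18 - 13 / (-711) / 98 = 0.56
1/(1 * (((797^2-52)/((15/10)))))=1/423438 = 0.00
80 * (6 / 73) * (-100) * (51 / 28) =-612000/511 = -1197.65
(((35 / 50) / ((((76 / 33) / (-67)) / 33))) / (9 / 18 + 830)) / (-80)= 46431/4590400 = 0.01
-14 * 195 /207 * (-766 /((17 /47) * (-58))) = -16380910/34017 = -481.55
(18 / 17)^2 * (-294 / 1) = -95256/289 = -329.61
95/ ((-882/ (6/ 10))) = -19/294 = -0.06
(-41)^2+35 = 1716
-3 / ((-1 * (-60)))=-1/20 = -0.05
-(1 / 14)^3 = -1/2744 = 0.00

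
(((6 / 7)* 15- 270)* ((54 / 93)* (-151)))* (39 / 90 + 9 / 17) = 21705.69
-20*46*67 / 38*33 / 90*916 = -31054232/57 = -544811.09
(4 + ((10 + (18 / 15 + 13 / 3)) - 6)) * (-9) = -609/5 = -121.80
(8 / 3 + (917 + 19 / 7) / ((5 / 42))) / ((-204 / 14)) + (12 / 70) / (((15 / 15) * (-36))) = -5680327/10710 = -530.38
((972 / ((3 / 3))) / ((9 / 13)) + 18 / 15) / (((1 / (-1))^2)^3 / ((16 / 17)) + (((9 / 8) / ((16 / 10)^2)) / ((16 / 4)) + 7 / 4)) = 4796416/9975 = 480.84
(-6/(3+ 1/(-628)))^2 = 14197824/3545689 = 4.00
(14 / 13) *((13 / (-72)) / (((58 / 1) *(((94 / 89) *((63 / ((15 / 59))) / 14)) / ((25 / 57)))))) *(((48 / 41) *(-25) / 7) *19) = 556250/89021619 = 0.01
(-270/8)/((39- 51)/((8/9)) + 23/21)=2835/1042 = 2.72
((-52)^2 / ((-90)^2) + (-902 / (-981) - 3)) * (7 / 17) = -2698787/3752325 = -0.72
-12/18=-2/3 = -0.67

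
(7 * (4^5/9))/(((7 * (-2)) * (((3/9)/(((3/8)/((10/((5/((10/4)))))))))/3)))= -192/5 = -38.40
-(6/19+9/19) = -15/19 = -0.79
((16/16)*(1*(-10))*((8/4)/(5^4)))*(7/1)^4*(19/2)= -91238/125 = -729.90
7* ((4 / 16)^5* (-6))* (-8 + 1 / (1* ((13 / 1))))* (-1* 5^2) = -54075/6656 = -8.12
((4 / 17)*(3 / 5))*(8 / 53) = 96/4505 = 0.02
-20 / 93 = -0.22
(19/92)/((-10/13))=-247/920 = -0.27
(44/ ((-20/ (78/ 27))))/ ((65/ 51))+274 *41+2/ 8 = 3368779/300 = 11229.26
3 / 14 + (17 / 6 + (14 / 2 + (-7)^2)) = 1240/21 = 59.05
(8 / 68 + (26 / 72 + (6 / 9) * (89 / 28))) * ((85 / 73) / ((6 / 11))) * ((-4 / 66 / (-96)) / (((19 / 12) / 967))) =53808715/25165728 = 2.14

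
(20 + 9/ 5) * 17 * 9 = 16677/5 = 3335.40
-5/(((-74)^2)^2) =-5/29986576 = 0.00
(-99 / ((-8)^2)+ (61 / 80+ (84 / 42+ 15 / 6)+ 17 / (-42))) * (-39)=-289237/2240 = -129.12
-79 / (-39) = 79/39 = 2.03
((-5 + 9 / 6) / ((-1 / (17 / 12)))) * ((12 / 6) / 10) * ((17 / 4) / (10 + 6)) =2023/7680 = 0.26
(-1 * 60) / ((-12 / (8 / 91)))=40/91 = 0.44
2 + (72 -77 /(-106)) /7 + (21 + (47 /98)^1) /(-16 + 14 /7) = 789349/72716 = 10.86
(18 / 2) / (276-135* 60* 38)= -3/102508 = 0.00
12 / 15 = 4/5 = 0.80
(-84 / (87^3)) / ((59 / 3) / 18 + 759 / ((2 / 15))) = -12/535606829 = 0.00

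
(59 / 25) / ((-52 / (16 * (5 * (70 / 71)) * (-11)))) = 36344/923 = 39.38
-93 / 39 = -31/13 = -2.38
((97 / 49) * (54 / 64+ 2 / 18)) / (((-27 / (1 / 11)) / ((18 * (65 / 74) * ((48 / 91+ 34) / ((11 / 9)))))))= -19048375/6700848 = -2.84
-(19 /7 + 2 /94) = -900/329 = -2.74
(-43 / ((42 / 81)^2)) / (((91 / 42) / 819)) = -846369/14 = -60454.93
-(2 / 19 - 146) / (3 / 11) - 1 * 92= 8416/19 = 442.95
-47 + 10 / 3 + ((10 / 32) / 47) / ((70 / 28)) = -49253/1128 = -43.66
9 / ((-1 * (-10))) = 9/10 = 0.90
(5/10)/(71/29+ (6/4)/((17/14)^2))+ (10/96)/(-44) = 8705111/61343040 = 0.14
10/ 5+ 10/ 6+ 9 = 38/3 = 12.67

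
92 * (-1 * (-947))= 87124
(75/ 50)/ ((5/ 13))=39/10 = 3.90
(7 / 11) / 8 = 7/88 = 0.08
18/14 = 1.29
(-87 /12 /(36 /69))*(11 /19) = -7337/912 = -8.04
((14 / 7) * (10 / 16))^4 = 625/256 = 2.44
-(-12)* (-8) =-96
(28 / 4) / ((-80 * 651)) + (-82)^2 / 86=25013237/319920 = 78.19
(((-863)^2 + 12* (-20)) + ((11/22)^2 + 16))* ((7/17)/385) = 2978181/3740 = 796.31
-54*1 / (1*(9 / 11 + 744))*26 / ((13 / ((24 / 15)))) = -3168/13655 = -0.23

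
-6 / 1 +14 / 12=-29/6 = -4.83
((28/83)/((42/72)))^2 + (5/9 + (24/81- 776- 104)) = -163461985/186003 = -878.81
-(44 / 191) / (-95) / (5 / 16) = 704/90725 = 0.01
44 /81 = 0.54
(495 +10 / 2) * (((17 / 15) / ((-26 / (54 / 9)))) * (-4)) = 6800/13 = 523.08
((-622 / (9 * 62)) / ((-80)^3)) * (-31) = -311/4608000 = 0.00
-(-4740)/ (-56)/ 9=-395/42 = -9.40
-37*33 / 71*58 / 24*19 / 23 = -224257/6532 = -34.33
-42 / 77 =-6/11 = -0.55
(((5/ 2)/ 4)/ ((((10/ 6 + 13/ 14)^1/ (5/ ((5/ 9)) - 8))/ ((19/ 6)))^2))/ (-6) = -88445/570288 = -0.16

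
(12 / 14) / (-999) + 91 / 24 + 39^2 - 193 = 24835235/18648 = 1331.79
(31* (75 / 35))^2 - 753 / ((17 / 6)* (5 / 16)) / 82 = 751773069/170765 = 4402.38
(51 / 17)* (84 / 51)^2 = 2352/289 = 8.14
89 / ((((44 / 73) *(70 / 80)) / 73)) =948562/77 = 12318.99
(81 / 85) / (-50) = -81/4250 = -0.02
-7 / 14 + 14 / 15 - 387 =-11597/30 = -386.57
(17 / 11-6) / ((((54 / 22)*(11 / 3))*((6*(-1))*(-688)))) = -49/408672 = 0.00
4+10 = 14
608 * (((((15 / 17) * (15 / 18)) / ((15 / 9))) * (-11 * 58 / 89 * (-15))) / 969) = 765600/25721 = 29.77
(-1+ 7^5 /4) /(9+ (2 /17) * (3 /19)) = 1809123/3884 = 465.79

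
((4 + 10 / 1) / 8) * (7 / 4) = 3.06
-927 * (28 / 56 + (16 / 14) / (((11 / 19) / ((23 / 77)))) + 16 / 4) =-55947231/11858 = -4718.10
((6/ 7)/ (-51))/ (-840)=1/49980 = 0.00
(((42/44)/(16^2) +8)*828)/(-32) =-9330939/45056 = -207.10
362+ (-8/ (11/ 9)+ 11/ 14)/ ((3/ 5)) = 162809/462 = 352.40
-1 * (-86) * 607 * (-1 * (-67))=3497534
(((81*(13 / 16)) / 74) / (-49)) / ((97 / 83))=-87399/5627552 = -0.02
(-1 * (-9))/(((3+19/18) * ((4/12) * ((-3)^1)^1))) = -2.22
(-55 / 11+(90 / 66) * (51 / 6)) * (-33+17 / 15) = -210.03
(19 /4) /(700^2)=19/1960000 = 0.00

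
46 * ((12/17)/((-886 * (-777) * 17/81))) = 7452/33158993 = 0.00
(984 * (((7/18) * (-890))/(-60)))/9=51086/81 = 630.69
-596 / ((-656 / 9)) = 1341/164 = 8.18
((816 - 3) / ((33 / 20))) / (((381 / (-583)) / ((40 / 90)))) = -1149040/3429 = -335.09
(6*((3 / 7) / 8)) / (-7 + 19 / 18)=-81/1498 = -0.05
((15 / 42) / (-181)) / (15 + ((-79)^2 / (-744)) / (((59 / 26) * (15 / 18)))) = -45725/244805939 = 0.00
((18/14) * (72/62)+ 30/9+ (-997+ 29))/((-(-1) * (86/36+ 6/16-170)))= 15048624/2612897 = 5.76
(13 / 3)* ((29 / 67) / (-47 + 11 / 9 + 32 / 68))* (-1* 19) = 0.79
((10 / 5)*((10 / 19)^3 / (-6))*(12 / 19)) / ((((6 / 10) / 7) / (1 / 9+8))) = -10220000/3518667 = -2.90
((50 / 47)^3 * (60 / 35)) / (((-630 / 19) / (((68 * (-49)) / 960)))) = 201875/934407 = 0.22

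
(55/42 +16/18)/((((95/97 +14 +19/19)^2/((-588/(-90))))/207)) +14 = 924138173/36037500 = 25.64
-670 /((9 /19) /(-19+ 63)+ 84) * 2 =-15.95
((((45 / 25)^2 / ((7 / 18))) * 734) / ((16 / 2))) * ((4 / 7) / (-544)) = -267543/333200 = -0.80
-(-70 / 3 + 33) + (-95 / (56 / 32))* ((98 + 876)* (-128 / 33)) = 47373127/231 = 205078.47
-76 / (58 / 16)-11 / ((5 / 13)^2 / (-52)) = 2788172/725 = 3845.75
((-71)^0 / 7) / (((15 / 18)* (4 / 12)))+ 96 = 3378/35 = 96.51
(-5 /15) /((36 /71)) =-0.66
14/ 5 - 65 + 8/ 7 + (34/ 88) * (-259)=-248133/1540 = -161.13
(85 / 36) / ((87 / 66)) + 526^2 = 144425807/522 = 276677.79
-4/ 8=-0.50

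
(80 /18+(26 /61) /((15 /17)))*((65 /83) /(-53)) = -175838/2415051 = -0.07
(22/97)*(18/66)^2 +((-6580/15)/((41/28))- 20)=-41939422/131241 = -319.56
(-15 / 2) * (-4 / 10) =3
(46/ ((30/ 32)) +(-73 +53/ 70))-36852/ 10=-3708.38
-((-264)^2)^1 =-69696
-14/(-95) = 14/95 = 0.15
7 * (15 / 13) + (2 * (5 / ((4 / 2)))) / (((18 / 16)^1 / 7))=4585/117 = 39.19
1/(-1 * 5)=-1/5 = -0.20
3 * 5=15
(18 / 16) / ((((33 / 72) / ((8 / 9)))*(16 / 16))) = 24/11 = 2.18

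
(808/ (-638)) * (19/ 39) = -7676/12441 = -0.62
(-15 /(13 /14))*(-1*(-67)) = -14070/13 = -1082.31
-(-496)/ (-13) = -496/13 = -38.15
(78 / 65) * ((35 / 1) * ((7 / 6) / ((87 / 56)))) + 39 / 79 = 220169/6873 = 32.03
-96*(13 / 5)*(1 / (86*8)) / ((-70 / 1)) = 39/7525 = 0.01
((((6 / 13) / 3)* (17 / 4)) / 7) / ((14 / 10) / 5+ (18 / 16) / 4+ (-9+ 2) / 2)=-6800/213941 = -0.03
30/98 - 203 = -9932/49 = -202.69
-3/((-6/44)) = 22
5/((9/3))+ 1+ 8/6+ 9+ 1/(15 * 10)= 1951/150 = 13.01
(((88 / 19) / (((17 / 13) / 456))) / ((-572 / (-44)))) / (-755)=-2112/12835 = -0.16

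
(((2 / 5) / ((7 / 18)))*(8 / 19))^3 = 23887872/294079625 = 0.08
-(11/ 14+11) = -165/14 = -11.79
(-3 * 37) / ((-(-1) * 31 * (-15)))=37/155 = 0.24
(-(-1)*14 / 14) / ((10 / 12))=6/5 = 1.20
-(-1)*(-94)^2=8836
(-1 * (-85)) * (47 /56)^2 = 187765/3136 = 59.87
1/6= 0.17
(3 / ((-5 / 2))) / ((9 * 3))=-2/45 = -0.04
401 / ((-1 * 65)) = -401/65 = -6.17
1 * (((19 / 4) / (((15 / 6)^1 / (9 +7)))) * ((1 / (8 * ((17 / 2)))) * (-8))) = -3.58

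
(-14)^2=196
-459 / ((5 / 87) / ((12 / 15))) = -6389.28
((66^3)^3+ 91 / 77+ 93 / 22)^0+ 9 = 10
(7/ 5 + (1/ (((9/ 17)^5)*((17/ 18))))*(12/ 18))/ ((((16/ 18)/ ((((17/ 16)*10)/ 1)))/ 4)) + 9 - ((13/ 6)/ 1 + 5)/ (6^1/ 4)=30887161/34992 = 882.69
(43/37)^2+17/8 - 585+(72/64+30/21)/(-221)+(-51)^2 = 657985821/325822 = 2019.46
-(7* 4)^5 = -17210368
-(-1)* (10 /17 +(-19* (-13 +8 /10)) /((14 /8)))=79162/595 = 133.05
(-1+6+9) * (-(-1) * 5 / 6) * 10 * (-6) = -700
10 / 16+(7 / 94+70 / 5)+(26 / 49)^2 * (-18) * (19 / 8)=2404303/902776 = 2.66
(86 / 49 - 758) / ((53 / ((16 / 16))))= -14.27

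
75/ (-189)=-25/63 = -0.40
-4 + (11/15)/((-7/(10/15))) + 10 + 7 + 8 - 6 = 4703/315 = 14.93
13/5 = 2.60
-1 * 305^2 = -93025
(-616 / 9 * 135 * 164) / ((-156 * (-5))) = -25256/13 = -1942.77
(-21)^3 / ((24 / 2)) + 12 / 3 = -3071/4 = -767.75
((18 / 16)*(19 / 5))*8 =171/5 = 34.20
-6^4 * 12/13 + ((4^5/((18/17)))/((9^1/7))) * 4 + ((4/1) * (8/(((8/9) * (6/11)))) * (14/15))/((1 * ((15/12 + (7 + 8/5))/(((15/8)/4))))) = 753182551/414882 = 1815.41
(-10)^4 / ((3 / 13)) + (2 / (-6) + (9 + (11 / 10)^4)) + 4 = 433474641/10000 = 43347.46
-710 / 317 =-2.24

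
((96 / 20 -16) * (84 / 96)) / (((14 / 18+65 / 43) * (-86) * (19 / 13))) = 5733/168340 = 0.03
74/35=2.11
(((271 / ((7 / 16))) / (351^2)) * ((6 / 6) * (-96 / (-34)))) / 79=69376/386070867 = 0.00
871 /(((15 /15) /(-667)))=-580957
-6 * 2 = -12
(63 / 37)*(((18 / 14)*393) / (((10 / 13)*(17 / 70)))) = 2896803/629 = 4605.41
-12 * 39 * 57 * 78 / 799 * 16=-33291648/799 = -41666.64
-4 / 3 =-1.33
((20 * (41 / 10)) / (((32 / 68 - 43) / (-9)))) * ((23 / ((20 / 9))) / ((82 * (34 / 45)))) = 5589/1928 = 2.90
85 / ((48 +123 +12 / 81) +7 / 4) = 9180/18673 = 0.49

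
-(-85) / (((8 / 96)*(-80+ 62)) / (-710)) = 120700/3 = 40233.33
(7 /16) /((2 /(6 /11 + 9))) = 735/352 = 2.09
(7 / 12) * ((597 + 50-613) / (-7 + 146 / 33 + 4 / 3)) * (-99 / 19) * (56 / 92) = 907137/17917 = 50.63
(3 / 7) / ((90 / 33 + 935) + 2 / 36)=594/1299767 = 0.00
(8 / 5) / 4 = 0.40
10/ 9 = 1.11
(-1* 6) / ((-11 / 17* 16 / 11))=51/8 = 6.38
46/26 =23/13 = 1.77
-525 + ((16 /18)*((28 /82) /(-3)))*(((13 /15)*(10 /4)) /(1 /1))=-1744253/3321 = -525.22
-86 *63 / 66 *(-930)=839790/11 = 76344.55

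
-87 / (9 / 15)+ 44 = -101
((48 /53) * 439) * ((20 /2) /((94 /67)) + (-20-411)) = -419796384/2491 = -168525.24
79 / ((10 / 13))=1027/10 = 102.70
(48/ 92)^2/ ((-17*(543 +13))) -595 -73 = -835018072/1250027 = -668.00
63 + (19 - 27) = 55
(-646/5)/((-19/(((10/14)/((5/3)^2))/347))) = 306/60725 = 0.01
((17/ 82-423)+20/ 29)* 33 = -33124113/2378 = -13929.40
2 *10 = 20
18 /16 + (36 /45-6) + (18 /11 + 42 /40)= -611/440 = -1.39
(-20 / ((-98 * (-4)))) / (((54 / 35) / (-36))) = 25/21 = 1.19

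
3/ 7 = 0.43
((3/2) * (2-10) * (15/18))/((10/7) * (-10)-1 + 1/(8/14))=280/379 = 0.74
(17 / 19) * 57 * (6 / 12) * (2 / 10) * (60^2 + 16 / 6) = 91868/5 = 18373.60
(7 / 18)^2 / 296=49/95904 = 0.00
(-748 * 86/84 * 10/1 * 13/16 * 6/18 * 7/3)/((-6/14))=11292.15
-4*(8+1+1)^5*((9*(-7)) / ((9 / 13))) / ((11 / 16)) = 52945454.55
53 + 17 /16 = 865/16 = 54.06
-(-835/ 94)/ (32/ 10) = 4175/1504 = 2.78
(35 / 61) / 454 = 35/27694 = 0.00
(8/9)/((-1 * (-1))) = 8/9 = 0.89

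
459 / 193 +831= 160842/193 = 833.38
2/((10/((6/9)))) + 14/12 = 1.30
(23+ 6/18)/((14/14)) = 70/3 = 23.33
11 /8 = 1.38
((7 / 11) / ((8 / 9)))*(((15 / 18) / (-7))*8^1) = -15/22 = -0.68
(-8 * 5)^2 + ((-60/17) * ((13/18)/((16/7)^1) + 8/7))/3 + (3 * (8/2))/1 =811583/504 = 1610.28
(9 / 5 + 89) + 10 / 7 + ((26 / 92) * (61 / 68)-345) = -27645661/109480 = -252.52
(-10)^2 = 100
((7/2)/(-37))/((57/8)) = -28/2109 = -0.01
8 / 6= 1.33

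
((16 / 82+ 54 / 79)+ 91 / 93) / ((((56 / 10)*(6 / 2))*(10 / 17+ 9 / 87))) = 125362505/784395108 = 0.16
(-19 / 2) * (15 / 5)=-57/2 = -28.50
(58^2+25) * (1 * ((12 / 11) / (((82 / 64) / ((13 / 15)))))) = 5639296/2255 = 2500.80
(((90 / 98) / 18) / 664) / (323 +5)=5/21343616 = 0.00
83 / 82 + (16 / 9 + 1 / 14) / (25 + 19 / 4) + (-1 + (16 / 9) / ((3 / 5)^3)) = 137846143/16598358 = 8.30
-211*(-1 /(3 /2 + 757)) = 422/1517 = 0.28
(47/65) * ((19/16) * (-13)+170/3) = 93013/3120 = 29.81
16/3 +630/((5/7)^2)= 18602/15 = 1240.13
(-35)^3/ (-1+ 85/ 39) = -1672125/46 = -36350.54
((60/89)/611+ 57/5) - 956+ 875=-18923592/271895 = -69.60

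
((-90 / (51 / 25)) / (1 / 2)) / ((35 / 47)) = -14100/119 = -118.49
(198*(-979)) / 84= -32307/14 = -2307.64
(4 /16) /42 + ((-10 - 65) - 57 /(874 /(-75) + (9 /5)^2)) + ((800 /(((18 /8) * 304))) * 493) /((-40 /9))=-398713331/2014152 = -197.96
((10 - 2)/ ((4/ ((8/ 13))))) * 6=96/13 = 7.38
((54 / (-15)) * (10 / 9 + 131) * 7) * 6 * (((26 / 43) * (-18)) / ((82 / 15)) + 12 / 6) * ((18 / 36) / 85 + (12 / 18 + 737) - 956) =723310112/18275 = 39579.21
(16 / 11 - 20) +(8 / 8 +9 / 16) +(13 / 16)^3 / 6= -4566937/270336 = -16.89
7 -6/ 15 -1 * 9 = -12/5 = -2.40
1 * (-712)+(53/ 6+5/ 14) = -14759/21 = -702.81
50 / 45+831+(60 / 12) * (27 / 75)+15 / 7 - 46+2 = 249497/315 = 792.05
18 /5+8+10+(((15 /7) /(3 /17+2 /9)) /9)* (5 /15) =21.80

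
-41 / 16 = -2.56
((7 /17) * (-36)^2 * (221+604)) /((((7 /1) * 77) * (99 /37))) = 399600/1309 = 305.27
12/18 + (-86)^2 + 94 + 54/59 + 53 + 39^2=1604608/177 = 9065.58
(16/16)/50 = 0.02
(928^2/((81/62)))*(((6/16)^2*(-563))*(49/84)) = -30443203.26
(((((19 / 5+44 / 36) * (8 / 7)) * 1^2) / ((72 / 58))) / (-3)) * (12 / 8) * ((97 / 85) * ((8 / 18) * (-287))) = 104261032/309825 = 336.52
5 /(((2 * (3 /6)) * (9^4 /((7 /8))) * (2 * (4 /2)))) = 35/209952 = 0.00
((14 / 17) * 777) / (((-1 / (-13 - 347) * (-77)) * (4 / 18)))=-2517480/187 = -13462.46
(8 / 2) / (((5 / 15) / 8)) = 96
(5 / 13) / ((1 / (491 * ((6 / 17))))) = 14730/221 = 66.65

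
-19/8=-2.38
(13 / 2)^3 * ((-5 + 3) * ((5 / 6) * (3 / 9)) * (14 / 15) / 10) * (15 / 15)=-15379/1080 = -14.24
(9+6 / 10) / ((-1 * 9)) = -16/15 = -1.07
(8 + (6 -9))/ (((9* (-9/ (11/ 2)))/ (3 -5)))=55/81 = 0.68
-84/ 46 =-42/23 = -1.83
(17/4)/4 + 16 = 273/16 = 17.06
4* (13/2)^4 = 7140.25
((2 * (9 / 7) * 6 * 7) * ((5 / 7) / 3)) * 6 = 1080/7 = 154.29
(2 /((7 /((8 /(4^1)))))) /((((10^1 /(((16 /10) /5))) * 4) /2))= 8/875 = 0.01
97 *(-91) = -8827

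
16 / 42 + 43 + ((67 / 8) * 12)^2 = 852065/84 = 10143.63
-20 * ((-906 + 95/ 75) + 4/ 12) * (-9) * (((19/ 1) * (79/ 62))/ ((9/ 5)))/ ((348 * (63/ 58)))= -4848230/837 = -5792.39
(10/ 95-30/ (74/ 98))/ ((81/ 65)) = -1810640/56943 = -31.80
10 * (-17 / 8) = -85/4 = -21.25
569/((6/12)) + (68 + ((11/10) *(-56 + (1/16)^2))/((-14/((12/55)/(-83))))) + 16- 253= 968.99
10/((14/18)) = 90/7 = 12.86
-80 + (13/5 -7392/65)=-12423/65 = -191.12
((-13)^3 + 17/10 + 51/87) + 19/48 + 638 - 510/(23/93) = -579248179/160080 = -3618.49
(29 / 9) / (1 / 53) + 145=2842/9 = 315.78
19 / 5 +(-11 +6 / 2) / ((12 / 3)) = 9/5 = 1.80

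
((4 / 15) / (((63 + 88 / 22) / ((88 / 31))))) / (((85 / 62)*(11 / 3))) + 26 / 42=371519/597975 = 0.62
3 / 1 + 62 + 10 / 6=200/3 = 66.67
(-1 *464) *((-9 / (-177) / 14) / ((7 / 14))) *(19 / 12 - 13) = 15892/413 = 38.48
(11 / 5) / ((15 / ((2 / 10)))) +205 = 76886/375 = 205.03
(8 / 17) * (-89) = -712/17 = -41.88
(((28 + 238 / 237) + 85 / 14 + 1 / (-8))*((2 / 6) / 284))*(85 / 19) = 39428525/214847136 = 0.18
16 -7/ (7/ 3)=13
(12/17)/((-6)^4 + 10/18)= 108/198373 = 0.00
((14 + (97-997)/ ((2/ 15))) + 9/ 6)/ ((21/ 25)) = -336725/42 = -8017.26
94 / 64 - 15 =-433/32 = -13.53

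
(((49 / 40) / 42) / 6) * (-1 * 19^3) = -48013/1440 = -33.34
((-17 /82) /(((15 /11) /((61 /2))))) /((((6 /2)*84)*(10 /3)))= -11407/2066400 = -0.01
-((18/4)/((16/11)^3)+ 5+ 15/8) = -68299/8192 = -8.34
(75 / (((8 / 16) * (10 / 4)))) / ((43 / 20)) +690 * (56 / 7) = 238560/43 = 5547.91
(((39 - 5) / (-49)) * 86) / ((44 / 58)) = -42398/539 = -78.66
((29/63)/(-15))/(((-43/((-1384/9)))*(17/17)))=-40136/365715 = -0.11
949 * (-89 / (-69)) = 84461/69 = 1224.07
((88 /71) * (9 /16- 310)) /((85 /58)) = -261.70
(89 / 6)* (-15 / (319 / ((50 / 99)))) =-11125/31581 = -0.35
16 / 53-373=-372.70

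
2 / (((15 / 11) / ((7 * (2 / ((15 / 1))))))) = 1.37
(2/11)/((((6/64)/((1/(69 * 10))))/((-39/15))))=-416/56925 = -0.01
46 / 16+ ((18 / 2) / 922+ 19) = 80711/3688 = 21.88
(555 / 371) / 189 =185/23373 = 0.01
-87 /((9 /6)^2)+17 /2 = -181/6 = -30.17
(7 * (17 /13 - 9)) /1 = -700/13 = -53.85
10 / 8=5/4 = 1.25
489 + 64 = 553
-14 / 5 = -2.80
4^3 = 64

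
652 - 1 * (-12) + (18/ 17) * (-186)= 7940/17 = 467.06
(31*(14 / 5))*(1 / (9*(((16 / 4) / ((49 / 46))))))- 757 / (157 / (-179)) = 562651801/649980 = 865.64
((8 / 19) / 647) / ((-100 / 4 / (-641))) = 0.02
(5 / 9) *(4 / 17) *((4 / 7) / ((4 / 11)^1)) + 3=3433/1071 = 3.21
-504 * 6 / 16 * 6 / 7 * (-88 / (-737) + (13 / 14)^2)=-1044171/6566 = -159.03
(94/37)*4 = 376/37 = 10.16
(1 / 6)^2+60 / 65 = 445/468 = 0.95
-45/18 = -5/2 = -2.50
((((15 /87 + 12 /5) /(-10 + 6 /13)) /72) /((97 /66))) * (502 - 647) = 53339/144336 = 0.37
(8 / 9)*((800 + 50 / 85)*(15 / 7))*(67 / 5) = 7294960/357 = 20434.06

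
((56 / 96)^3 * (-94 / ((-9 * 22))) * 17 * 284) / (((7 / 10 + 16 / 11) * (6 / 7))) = 681031645/2764368 = 246.36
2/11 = 0.18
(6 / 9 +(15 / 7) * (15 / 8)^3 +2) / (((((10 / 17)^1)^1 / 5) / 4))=570.93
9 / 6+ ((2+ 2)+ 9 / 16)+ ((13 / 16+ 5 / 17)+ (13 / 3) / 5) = 16393/2040 = 8.04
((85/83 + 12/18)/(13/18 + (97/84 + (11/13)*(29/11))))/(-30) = -76622/5584655 = -0.01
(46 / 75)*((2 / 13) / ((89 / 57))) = 1748/28925 = 0.06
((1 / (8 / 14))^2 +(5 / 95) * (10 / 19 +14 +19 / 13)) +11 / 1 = 1119109/75088 = 14.90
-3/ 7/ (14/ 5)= -0.15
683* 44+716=30768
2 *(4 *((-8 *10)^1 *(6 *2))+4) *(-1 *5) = 38360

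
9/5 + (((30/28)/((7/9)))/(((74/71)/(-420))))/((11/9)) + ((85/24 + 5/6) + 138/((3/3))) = -35328817/113960 = -310.01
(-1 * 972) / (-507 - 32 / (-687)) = 667764/348277 = 1.92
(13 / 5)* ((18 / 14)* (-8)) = -936/35 = -26.74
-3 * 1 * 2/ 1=-6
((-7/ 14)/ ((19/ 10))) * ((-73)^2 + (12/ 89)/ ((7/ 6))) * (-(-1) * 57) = -49800585/623 = -79936.73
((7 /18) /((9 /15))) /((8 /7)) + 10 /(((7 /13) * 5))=12947/3024 = 4.28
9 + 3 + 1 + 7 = 20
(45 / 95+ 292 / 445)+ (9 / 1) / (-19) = 292/445 = 0.66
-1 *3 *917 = -2751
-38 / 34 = -19/17 = -1.12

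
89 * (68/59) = 6052/59 = 102.58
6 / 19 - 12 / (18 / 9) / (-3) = 44/19 = 2.32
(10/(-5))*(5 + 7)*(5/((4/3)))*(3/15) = -18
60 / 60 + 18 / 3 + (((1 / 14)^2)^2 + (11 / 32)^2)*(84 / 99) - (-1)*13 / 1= 58243865/2897664 = 20.10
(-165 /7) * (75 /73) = -12375/511 = -24.22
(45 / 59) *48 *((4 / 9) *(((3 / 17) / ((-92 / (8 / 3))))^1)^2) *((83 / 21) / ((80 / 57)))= 75696/63139853 = 0.00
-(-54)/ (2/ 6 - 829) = -81/1243 = -0.07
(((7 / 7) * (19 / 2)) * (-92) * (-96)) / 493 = 83904/493 = 170.19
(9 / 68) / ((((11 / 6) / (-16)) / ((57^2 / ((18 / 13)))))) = -506844/187 = -2710.40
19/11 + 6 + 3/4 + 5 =593/44 = 13.48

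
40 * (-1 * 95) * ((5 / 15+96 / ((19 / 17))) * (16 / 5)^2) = -10065920/3 = -3355306.67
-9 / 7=-1.29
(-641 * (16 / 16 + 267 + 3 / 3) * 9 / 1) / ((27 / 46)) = -2643911.33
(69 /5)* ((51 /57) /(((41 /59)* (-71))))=-69207/276545 = -0.25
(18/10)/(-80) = -9/400 = -0.02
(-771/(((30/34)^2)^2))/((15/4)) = -85859588/253125 = -339.20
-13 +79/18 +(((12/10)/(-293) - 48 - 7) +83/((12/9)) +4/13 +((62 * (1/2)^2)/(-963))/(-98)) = -950215621/898676415 = -1.06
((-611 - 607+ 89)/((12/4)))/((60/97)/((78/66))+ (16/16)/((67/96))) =-95385823/495828 = -192.38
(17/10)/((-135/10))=-17/135 = -0.13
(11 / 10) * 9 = 99/10 = 9.90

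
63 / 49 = 9/7 = 1.29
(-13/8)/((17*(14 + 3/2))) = -13/2108 = -0.01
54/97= 0.56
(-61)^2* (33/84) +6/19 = 777857/532 = 1462.14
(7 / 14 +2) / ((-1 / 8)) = -20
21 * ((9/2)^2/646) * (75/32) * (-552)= -8802675/10336 = -851.65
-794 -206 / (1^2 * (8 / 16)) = -1206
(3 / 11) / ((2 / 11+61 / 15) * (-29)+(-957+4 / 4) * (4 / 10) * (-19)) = 9/235699 = 0.00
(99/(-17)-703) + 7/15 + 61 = -165076/255 = -647.36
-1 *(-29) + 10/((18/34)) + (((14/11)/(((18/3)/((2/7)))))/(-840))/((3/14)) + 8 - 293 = -704221/2970 = -237.11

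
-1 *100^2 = -10000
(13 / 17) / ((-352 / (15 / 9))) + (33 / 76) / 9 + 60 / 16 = 1294301/341088 = 3.79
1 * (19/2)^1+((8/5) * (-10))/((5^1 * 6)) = 269/30 = 8.97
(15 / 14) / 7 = 15/98 = 0.15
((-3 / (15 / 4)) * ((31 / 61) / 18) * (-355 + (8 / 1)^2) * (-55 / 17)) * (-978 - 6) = 20924.31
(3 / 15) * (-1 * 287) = -287/5 = -57.40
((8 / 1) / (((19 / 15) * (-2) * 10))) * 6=-36/19 = -1.89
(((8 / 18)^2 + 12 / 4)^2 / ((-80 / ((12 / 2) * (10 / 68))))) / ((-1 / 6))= 67081/99144 = 0.68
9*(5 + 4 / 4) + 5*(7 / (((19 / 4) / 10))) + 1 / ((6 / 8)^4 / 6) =75230/513 = 146.65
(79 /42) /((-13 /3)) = -79/182 = -0.43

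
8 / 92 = 2/23 = 0.09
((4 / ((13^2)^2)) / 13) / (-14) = -2/2599051 = 0.00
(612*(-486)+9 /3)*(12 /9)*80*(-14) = 444160640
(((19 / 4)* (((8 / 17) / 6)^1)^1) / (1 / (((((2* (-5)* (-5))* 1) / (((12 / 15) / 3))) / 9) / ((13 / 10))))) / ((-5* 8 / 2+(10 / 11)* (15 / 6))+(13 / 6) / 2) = -522500/1456611 = -0.36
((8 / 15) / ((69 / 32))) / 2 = 128/1035 = 0.12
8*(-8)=-64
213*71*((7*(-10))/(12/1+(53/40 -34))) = 42344400/827 = 51202.42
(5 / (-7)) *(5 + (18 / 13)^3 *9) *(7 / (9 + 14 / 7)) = -317365/24167 = -13.13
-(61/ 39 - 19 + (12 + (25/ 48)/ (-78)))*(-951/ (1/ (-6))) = 6459509/208 = 31055.33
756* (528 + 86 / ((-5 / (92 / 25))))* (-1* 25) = -43914528/5 = -8782905.60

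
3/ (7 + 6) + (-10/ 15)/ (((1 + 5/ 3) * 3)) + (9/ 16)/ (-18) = 145/1248 = 0.12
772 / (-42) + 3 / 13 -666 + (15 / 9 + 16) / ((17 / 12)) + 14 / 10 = -15553838/23205 = -670.28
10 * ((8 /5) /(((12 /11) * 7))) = 44/21 = 2.10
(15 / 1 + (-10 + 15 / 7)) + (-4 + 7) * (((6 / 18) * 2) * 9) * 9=1184/7 = 169.14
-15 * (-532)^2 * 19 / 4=-20165460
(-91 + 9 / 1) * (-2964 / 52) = 4674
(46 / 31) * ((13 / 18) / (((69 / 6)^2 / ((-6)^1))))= -104/2139 = -0.05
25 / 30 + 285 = 1715/6 = 285.83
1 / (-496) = -1/496 = 0.00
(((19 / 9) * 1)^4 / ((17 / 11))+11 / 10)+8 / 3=16.62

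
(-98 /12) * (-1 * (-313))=-15337/6 = -2556.17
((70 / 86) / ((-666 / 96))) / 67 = -560/319791 = 0.00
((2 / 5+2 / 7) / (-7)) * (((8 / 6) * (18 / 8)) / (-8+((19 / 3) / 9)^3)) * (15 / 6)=708588/7379645 = 0.10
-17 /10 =-1.70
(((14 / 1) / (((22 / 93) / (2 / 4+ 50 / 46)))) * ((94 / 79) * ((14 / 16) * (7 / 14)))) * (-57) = -2786.81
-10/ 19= -0.53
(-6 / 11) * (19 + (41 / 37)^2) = -166152/15059 = -11.03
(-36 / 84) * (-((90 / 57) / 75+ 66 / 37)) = 19032/24605 = 0.77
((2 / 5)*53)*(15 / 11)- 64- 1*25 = -661/11 = -60.09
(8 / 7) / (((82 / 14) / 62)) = 496/41 = 12.10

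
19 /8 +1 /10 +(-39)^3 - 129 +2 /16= -297227/5 = -59445.40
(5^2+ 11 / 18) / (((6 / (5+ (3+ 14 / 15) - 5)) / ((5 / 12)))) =27199/3888 = 7.00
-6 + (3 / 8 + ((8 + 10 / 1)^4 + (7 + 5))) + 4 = 839891/8 = 104986.38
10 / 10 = 1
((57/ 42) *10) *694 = 65930/7 = 9418.57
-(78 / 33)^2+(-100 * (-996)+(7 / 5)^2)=301279029/3025 = 99596.37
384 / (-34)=-11.29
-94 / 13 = -7.23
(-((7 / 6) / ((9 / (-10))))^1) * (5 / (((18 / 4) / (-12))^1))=-1400/81 = -17.28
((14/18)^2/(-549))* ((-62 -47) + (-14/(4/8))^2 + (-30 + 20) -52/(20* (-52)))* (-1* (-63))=-4562243/98820 = -46.17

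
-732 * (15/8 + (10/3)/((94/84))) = -333975/94 = -3552.93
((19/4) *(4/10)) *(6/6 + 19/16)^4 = 5702375/131072 = 43.51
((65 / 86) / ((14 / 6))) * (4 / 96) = 65/4816 = 0.01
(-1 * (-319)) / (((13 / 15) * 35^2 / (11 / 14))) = 10527/44590 = 0.24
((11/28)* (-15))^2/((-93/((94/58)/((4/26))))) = -3.93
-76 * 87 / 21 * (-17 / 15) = 356.84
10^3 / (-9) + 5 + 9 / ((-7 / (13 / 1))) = -7738/63 = -122.83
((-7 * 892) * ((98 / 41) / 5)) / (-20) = 152978/1025 = 149.25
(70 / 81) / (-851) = -70/68931 = 0.00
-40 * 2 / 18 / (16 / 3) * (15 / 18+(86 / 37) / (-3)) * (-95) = 4.64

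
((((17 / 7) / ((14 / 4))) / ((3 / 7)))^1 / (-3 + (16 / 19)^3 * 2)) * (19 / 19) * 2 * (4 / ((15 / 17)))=-31716016/3901275 = -8.13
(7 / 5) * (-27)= -189/5 = -37.80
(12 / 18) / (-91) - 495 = -495.01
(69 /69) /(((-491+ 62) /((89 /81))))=-89/34749 = 0.00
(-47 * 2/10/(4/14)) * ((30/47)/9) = -7/3 = -2.33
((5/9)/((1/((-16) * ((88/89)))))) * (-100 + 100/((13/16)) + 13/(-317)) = -202.46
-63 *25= -1575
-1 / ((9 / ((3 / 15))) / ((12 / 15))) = -4/225 = -0.02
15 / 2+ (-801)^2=1283217/2 = 641608.50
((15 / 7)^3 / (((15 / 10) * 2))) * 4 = 4500/343 = 13.12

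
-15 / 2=-7.50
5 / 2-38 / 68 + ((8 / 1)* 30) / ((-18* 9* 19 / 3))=4963/2907 = 1.71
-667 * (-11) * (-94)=-689678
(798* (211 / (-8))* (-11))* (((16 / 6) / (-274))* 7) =-2160851/137 = -15772.64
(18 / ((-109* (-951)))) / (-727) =-6/25120031 = 0.00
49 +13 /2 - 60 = -9/2 = -4.50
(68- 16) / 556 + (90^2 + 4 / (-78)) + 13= 43980802/5421 = 8113.04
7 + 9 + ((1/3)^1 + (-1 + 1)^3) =49/3 = 16.33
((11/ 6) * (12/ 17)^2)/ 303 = 88/29189 = 0.00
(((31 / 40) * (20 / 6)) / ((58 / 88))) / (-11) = -31/87 = -0.36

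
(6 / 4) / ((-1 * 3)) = -1/2 = -0.50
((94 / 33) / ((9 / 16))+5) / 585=0.02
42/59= 0.71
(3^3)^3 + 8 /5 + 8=98463/5 = 19692.60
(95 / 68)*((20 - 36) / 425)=-76/1445 = -0.05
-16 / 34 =-8/17 = -0.47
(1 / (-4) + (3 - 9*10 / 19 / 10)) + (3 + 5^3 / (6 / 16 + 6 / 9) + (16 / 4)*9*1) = 161.28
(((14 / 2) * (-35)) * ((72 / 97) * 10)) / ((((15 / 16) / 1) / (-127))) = 23896320/97 = 246353.81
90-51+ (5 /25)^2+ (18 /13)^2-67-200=-955031/4225 = -226.04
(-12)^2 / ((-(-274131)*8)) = 2/30459 = 0.00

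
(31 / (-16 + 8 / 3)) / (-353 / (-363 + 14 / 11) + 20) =-123349/1112840 = -0.11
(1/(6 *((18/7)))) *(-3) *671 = -4697/36 = -130.47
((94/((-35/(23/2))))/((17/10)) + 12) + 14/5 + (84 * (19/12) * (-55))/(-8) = 4336393/4760 = 911.01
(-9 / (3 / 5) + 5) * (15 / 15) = -10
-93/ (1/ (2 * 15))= -2790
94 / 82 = 47/41 = 1.15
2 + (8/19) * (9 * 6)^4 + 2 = 3580238.11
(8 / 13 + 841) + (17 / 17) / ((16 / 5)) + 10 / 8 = 175381/208 = 843.18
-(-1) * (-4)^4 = 256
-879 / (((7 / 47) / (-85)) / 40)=140464200/7 = 20066314.29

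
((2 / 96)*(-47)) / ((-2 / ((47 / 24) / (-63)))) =-2209/145152 = -0.02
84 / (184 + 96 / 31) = 651/1450 = 0.45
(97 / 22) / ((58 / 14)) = 679/638 = 1.06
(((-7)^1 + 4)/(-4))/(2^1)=3/8 = 0.38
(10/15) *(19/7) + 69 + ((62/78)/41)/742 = 84012557/1186458 = 70.81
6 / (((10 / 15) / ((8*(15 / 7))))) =1080/7 = 154.29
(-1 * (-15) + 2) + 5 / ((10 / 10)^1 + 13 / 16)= 573/29 = 19.76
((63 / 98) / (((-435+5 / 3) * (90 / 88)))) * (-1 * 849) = 28017/22750 = 1.23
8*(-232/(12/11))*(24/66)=-1856/3 = -618.67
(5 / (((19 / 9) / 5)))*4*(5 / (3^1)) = 1500/19 = 78.95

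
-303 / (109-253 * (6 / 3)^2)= 101/301 = 0.34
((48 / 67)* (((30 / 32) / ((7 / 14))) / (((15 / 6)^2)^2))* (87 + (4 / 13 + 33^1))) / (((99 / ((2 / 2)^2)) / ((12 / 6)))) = 100096/1197625 = 0.08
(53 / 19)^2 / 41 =2809/14801 = 0.19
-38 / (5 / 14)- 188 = -1472/5 = -294.40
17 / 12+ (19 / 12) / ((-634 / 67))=9505/7608 = 1.25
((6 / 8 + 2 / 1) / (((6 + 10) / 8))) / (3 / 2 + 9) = 11/84 = 0.13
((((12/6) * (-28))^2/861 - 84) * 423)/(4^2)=-348411/164 = -2124.46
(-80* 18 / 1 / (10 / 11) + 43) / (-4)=1541/4 = 385.25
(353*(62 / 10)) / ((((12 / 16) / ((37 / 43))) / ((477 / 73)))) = 257510676/15695 = 16407.18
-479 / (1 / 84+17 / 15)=-201180/481 = -418.25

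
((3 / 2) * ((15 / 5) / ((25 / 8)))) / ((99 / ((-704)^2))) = 180224/25 = 7208.96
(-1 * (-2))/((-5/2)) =-4/5 = -0.80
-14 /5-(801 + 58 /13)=-52537/65 = -808.26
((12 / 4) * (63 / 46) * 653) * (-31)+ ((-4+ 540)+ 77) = -3797729/46 = -82559.33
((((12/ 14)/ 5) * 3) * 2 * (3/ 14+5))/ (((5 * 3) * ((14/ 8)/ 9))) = 15768/8575 = 1.84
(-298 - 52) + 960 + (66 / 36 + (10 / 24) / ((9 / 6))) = 5509/9 = 612.11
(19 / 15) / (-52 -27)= -19/1185 = -0.02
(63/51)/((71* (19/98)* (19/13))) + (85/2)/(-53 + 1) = -34254379/45315608 = -0.76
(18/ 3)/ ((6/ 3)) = 3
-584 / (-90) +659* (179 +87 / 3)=6168532/45 = 137078.49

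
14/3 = 4.67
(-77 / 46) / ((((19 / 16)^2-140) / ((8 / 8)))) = 9856/816017 = 0.01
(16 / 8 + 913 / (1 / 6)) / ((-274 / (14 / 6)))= -140/3 = -46.67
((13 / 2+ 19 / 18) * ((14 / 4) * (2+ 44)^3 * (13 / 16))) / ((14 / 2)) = 298767.44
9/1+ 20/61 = 569/61 = 9.33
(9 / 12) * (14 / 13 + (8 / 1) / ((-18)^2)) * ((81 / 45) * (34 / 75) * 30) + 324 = 67124/195 = 344.23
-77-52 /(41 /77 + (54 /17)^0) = -110.93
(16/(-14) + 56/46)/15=4/805 = 0.00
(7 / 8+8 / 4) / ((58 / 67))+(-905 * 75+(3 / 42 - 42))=-220583397/3248 = -67913.61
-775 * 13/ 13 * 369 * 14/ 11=-4003650/11 = -363968.18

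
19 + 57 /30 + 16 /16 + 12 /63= 4639/210 = 22.09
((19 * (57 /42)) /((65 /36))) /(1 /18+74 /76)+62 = 3038059/40040 = 75.88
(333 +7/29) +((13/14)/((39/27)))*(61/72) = 333.79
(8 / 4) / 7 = 0.29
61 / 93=0.66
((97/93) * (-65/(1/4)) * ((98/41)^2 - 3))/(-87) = 115028420/13600971 = 8.46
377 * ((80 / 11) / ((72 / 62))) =233740/99 = 2361.01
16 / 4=4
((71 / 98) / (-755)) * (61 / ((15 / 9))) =-12993/369950 = -0.04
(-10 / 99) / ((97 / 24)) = -80/3201 = -0.02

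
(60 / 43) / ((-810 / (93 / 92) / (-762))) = 3937/2967 = 1.33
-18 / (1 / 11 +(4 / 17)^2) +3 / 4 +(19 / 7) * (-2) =-554377/4340 = -127.74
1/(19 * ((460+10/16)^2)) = 64/258005275 = 0.00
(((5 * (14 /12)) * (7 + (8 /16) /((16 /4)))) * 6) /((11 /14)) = 13965/44 = 317.39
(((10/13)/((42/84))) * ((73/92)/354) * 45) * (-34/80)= -18615/282256 = -0.07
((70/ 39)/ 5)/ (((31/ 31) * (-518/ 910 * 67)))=-70/7437 = -0.01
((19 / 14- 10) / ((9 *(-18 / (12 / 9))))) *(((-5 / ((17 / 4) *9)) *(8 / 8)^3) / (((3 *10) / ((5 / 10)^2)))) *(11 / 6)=-1331/9369108 = 0.00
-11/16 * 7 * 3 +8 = -103/16 = -6.44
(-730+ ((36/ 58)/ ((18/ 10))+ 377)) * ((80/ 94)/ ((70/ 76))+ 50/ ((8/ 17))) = -206060901/5452 = -37795.47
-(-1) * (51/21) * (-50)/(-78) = 425/273 = 1.56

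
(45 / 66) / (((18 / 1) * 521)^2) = 5/644943816 = 0.00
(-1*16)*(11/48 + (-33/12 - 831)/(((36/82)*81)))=270797/729 = 371.46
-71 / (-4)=71/4 = 17.75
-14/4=-7/2 = -3.50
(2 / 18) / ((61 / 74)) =74/549 = 0.13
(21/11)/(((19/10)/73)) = 15330/209 = 73.35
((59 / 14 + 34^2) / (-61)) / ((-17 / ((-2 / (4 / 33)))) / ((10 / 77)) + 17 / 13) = -3167385/1538908 = -2.06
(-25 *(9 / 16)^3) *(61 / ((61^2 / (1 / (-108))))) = 675/999424 = 0.00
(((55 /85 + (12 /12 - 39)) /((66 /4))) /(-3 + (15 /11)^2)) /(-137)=-6985/482103 = -0.01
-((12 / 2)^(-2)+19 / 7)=-691/252 = -2.74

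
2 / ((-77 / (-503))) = 1006/77 = 13.06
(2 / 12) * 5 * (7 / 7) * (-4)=-10/3 = -3.33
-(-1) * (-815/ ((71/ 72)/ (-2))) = 117360/71 = 1652.96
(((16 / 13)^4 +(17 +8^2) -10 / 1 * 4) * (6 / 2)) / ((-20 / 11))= -40805721/571220 = -71.44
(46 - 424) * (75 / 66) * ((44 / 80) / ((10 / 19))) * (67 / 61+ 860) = -188624457/488 = -386525.53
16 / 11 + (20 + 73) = 1039/11 = 94.45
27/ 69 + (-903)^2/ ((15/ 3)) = 18754452/115 = 163082.19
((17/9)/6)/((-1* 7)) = -17/378 = -0.04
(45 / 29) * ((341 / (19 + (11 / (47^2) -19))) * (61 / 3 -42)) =-66767025/29 = -2302311.21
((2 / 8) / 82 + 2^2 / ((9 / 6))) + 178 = 177779/984 = 180.67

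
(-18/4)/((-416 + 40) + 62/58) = 261/21746 = 0.01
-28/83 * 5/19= -140/1577 = -0.09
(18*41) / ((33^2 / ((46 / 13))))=3772/1573 = 2.40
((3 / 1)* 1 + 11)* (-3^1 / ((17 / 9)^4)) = -275562/83521 = -3.30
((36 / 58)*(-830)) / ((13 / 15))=-224100/377 = -594.43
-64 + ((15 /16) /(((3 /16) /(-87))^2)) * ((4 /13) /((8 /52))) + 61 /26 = 10494077/26 = 403618.35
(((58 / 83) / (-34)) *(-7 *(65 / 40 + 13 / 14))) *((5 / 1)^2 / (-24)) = -0.38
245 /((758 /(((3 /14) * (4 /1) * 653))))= 68565/379 = 180.91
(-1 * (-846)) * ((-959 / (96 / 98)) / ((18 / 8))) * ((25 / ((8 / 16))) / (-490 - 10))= 2208577/60 = 36809.62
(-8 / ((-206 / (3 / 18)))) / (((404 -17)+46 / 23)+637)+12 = 1902205/158517 = 12.00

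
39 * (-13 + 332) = 12441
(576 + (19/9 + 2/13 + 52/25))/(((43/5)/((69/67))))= 39042707/561795 = 69.50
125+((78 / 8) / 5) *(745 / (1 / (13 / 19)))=85043/76 = 1118.99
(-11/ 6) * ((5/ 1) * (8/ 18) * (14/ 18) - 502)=222871/243 = 917.16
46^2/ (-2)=-1058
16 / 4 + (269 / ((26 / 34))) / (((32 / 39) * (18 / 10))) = 23249/96 = 242.18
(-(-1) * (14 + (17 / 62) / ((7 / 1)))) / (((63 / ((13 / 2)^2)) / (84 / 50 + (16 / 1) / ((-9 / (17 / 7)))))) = -7665671/308700 = -24.83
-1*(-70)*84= 5880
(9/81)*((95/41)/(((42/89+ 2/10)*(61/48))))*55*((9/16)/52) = 6975375/38885548 = 0.18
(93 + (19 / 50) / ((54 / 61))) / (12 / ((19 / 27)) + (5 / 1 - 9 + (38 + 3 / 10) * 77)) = 4792921/151958430 = 0.03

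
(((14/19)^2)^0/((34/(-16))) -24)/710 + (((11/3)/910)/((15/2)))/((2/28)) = -95126/3530475 = -0.03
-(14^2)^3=-7529536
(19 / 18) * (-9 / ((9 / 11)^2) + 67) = 4579/81 = 56.53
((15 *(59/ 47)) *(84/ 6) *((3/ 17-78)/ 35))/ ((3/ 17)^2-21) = 1326969/47470 = 27.95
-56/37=-1.51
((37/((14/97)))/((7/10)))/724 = 17945/35476 = 0.51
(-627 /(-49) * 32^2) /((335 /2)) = 1284096/16415 = 78.23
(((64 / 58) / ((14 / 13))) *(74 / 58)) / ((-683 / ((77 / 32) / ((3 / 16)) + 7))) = -65416/1723209 = -0.04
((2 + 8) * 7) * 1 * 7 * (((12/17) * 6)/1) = 35280/17 = 2075.29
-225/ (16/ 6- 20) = 675/52 = 12.98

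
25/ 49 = 0.51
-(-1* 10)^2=-100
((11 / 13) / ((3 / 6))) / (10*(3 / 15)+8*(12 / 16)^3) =176/559 = 0.31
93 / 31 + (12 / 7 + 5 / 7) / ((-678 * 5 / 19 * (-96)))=6834563/2278080 = 3.00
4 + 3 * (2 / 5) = 26/5 = 5.20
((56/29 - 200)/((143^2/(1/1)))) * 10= -57440/593021 = -0.10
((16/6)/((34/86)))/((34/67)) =11524/867 = 13.29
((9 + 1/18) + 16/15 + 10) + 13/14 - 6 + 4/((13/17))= 83053/4095 = 20.28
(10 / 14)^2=25/49 = 0.51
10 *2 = 20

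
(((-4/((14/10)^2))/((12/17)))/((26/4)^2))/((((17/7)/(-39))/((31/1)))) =3100/91 = 34.07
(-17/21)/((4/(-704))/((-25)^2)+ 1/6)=-1870000/384979 = -4.86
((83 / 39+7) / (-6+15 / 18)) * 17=-12104/403 = -30.03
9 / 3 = 3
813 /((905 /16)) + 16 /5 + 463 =480.57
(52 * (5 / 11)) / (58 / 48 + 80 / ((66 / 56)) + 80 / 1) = 6240/39359 = 0.16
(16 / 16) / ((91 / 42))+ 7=97/13 = 7.46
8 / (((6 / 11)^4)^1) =14641/162 = 90.38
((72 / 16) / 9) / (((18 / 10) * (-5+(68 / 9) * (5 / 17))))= -1/10 = -0.10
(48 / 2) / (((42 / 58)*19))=232/133 = 1.74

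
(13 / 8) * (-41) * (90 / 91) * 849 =-55943.04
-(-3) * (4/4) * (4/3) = 4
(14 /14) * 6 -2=4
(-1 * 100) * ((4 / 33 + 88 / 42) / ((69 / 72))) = -409600/1771 = -231.28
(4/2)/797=2/797 = 0.00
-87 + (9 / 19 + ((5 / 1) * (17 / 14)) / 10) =-45709/532 = -85.92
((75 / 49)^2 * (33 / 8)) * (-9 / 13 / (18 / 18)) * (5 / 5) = -1670625/249704 = -6.69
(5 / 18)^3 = 125/5832 = 0.02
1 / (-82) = -1/82 = -0.01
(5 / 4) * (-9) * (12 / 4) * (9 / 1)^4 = -885735/4 = -221433.75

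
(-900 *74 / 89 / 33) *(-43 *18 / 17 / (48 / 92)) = 32933700/16643 = 1978.83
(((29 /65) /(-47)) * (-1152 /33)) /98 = 5568/1646645 = 0.00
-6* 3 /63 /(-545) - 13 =-13.00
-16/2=-8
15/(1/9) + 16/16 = 136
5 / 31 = 0.16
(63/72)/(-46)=-7/368 = -0.02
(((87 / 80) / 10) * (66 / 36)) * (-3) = -957/1600 = -0.60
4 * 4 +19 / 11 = 195/11 = 17.73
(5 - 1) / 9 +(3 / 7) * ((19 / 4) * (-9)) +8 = -2489/252 = -9.88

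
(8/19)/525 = 8/9975 = 0.00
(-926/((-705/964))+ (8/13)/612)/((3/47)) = 591836702/29835 = 19836.99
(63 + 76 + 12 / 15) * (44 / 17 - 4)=-16776/85 = -197.36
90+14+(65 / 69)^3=34439561/328509 = 104.84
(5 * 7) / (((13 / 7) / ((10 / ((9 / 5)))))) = 12250/117 = 104.70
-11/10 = -1.10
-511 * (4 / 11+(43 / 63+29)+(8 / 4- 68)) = 18372.40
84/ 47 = 1.79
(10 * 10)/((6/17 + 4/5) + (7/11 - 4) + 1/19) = -888250/19169 = -46.34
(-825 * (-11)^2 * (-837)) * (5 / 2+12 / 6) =751981725/2 = 375990862.50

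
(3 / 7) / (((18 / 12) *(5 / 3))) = 6/35 = 0.17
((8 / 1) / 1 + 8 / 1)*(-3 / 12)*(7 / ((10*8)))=-7/20 = -0.35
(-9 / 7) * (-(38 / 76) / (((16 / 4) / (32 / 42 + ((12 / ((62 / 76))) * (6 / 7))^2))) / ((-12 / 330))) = -232698675/329623 = -705.95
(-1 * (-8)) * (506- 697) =-1528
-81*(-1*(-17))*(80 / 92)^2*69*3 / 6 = -35921.74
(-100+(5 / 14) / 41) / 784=-57395/450016 = -0.13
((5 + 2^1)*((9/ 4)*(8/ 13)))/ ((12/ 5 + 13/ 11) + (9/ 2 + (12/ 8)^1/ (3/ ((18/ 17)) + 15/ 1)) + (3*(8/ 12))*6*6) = 1483020/12266189 = 0.12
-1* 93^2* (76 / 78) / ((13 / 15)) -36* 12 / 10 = -8253054/845 = -9766.93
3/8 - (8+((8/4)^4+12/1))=-285/8 = -35.62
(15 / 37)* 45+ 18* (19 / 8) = 60.99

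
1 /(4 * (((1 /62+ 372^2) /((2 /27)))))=31/231654843 = 0.00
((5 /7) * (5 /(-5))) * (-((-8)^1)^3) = -2560/7 = -365.71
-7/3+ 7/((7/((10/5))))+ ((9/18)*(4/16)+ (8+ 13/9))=9.24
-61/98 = -0.62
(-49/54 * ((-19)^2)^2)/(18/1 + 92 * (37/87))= -26455163/12780 = -2070.04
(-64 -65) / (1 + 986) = -43/329 = -0.13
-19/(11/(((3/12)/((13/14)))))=-133/286 = -0.47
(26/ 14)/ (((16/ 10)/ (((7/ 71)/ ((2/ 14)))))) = 455/568 = 0.80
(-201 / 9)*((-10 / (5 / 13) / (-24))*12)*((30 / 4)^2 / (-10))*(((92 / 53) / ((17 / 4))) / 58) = 300495/26129 = 11.50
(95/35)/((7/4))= 76/49 = 1.55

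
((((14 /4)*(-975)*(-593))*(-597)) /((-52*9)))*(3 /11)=61953675/88 = 704019.03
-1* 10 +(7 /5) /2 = -93/10 = -9.30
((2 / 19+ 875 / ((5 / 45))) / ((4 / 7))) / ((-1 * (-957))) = 1047389/72732 = 14.40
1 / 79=0.01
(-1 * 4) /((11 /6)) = -24/11 = -2.18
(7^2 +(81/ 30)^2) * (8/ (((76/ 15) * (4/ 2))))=44.44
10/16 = 5/8 = 0.62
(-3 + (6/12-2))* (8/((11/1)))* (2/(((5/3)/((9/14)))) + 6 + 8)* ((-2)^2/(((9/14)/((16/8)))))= -601.60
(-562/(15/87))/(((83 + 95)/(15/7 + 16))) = -1034923/3115 = -332.24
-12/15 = -0.80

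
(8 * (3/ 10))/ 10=6/25 = 0.24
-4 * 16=-64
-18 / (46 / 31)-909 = -21186/23 = -921.13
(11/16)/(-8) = -11/128 = -0.09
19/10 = 1.90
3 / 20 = 0.15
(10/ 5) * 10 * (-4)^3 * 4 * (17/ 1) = -87040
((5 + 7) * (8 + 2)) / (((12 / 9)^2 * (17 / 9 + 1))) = 1215/52 = 23.37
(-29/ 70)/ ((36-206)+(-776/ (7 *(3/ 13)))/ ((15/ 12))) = 87/116404 = 0.00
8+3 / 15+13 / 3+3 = 233/15 = 15.53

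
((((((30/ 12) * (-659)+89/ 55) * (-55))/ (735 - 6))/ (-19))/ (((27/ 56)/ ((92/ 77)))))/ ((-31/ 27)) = 22208432/1574397 = 14.11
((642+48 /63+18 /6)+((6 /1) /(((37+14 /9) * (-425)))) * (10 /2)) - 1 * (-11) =406793906/619395 = 656.76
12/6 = 2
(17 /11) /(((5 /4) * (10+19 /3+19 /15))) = 17/242 = 0.07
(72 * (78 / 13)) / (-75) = -144/25 = -5.76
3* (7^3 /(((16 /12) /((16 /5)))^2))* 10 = 296352/5 = 59270.40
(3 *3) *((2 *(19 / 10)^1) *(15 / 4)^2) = 7695/16 = 480.94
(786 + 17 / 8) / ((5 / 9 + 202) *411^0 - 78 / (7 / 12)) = 397215/34696 = 11.45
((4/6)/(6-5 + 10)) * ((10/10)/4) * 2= 1/33 = 0.03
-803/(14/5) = -4015/14 = -286.79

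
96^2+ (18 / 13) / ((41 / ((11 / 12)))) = 9824289/1066 = 9216.03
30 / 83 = 0.36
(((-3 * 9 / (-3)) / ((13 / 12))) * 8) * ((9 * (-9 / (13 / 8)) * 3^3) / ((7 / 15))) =-226748160/1183 = -191672.16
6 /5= 1.20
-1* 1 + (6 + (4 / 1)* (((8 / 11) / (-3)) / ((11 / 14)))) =1367/363 = 3.77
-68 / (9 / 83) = -5644/9 = -627.11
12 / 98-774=-37920/49 = -773.88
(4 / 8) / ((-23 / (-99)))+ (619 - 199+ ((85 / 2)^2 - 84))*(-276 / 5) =-27197511/230 = -118250.05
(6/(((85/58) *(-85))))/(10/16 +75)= -2784/4371125 = 0.00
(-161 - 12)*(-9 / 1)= 1557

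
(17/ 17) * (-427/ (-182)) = 61/26 = 2.35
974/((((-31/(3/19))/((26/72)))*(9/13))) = -82303/31806 = -2.59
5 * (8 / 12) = 10/3 = 3.33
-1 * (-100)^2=-10000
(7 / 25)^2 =0.08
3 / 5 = 0.60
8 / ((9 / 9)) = 8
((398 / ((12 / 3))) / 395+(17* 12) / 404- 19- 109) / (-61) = 2.09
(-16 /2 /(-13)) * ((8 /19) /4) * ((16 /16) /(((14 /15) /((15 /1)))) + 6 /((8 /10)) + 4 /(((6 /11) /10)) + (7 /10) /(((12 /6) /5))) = 33148/5187 = 6.39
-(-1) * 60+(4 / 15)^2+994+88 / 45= 79202/75 = 1056.03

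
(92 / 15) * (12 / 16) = 23/5 = 4.60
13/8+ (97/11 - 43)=-2865/88 = -32.56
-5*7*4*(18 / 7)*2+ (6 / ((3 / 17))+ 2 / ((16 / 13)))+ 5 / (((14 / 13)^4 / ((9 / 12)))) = -104735385/153664 = -681.59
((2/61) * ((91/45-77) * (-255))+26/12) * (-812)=-93471350/183 = -510772.40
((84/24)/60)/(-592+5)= -7/70440 = 0.00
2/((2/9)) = 9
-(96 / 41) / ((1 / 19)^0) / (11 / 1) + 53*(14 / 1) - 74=301172/451 = 667.79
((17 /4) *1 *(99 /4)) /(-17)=-99/16 = -6.19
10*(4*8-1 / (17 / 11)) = 5330/17 = 313.53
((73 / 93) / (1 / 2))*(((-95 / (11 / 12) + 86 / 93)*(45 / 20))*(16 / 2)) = -30681608/10571 = -2902.43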